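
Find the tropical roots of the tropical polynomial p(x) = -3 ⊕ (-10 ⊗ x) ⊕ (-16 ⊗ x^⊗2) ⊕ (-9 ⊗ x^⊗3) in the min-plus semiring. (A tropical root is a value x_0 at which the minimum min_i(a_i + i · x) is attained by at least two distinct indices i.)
Roots: {-7, 6, 7}

Each tropical root is a break point of the lower envelope of the lines y = a_i + i · x (there are 4 lines, with slopes 0, 1, ..., 3). Only the lines that attain the minimum somewhere contribute to roots; other lines are dominated. Here the surviving (envelope) indices are i = 3, i = 2, i = 1, i = 0.
Intersections between consecutive envelope lines give the roots: for adjacent envelope indices i < j the intersection is x = (a_i − a_j) / (j − i). Reading off the sorted break points: {-7, 6, 7}.
Verification: at each break x_0, at least two indices attain the minimum of min_i(a_i + i · x_0).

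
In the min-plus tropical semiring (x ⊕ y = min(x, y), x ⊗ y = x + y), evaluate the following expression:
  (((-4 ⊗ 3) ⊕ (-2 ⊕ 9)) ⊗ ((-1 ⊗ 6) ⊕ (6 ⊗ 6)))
(((-4 ⊗ 3) ⊕ (-2 ⊕ 9)) ⊗ ((-1 ⊗ 6) ⊕ (6 ⊗ 6))) = 3

Expand innermost to outermost. Recall ⊕ takes the minimum of its arguments and ⊗ takes their sum. Working out the expression (((-4 ⊗ 3) ⊕ (-2 ⊕ 9)) ⊗ ((-1 ⊗ 6) ⊕ (6 ⊗ 6))) gives 3.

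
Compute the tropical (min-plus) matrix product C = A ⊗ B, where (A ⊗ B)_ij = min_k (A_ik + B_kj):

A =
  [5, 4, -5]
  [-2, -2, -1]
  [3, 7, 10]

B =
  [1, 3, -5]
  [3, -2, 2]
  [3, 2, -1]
A ⊗ B =
  [-2, -3, -6]
  [-1, -4, -7]
  [4, 5, -2]

Apply the min-plus product entry-by-entry:
  C[0][0] = min over k of (A[0][0] + B[0][0] = 5 + 1 = 6, A[0][1] + B[1][0] = 4 + 3 = 7, A[0][2] + B[2][0] = -5 + 3 = -2) = -2 (attained at k = 2)
  C[0][1] = min over k of (A[0][0] + B[0][1] = 5 + 3 = 8, A[0][1] + B[1][1] = 4 + -2 = 2, A[0][2] + B[2][1] = -5 + 2 = -3) = -3 (attained at k = 2)
  C[0][2] = min over k of (A[0][0] + B[0][2] = 5 + -5 = 0, A[0][1] + B[1][2] = 4 + 2 = 6, A[0][2] + B[2][2] = -5 + -1 = -6) = -6 (attained at k = 2)
  C[1][0] = min over k of (A[1][0] + B[0][0] = -2 + 1 = -1, A[1][1] + B[1][0] = -2 + 3 = 1, A[1][2] + B[2][0] = -1 + 3 = 2) = -1 (attained at k = 0)
  C[1][1] = min over k of (A[1][0] + B[0][1] = -2 + 3 = 1, A[1][1] + B[1][1] = -2 + -2 = -4, A[1][2] + B[2][1] = -1 + 2 = 1) = -4 (attained at k = 1)
  C[1][2] = min over k of (A[1][0] + B[0][2] = -2 + -5 = -7, A[1][1] + B[1][2] = -2 + 2 = 0, A[1][2] + B[2][2] = -1 + -1 = -2) = -7 (attained at k = 0)
  C[2][0] = min over k of (A[2][0] + B[0][0] = 3 + 1 = 4, A[2][1] + B[1][0] = 7 + 3 = 10, A[2][2] + B[2][0] = 10 + 3 = 13) = 4 (attained at k = 0)
  C[2][1] = min over k of (A[2][0] + B[0][1] = 3 + 3 = 6, A[2][1] + B[1][1] = 7 + -2 = 5, A[2][2] + B[2][1] = 10 + 2 = 12) = 5 (attained at k = 1)
  C[2][2] = min over k of (A[2][0] + B[0][2] = 3 + -5 = -2, A[2][1] + B[1][2] = 7 + 2 = 9, A[2][2] + B[2][2] = 10 + -1 = 9) = -2 (attained at k = 0)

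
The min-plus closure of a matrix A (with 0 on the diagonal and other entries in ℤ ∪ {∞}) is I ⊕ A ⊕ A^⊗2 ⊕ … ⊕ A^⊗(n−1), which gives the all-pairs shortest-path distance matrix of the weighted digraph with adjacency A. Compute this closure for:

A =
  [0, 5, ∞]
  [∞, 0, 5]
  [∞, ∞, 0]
Closure =
  [0, 5, 10]
  [∞, 0, 5]
  [∞, ∞, 0]

This is the Floyd-Warshall all-pairs shortest-path computation. For each intermediate vertex k = 0, 1, …, 2, update dist[i][j] ← min(dist[i][j], dist[i][k] + dist[k][j]). The final matrix gives, for each (i, j), the minimum total weight of any directed path from i to j (possibly empty when i = j).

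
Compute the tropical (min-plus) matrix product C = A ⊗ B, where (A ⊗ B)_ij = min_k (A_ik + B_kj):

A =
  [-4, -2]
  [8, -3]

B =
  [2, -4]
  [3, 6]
A ⊗ B =
  [-2, -8]
  [0, 3]

Apply the min-plus product entry-by-entry:
  C[0][0] = min over k of (A[0][0] + B[0][0] = -4 + 2 = -2, A[0][1] + B[1][0] = -2 + 3 = 1) = -2 (attained at k = 0)
  C[0][1] = min over k of (A[0][0] + B[0][1] = -4 + -4 = -8, A[0][1] + B[1][1] = -2 + 6 = 4) = -8 (attained at k = 0)
  C[1][0] = min over k of (A[1][0] + B[0][0] = 8 + 2 = 10, A[1][1] + B[1][0] = -3 + 3 = 0) = 0 (attained at k = 1)
  C[1][1] = min over k of (A[1][0] + B[0][1] = 8 + -4 = 4, A[1][1] + B[1][1] = -3 + 6 = 3) = 3 (attained at k = 1)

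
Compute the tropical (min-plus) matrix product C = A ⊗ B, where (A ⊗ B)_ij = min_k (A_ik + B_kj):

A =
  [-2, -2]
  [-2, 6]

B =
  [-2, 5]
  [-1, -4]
A ⊗ B =
  [-4, -6]
  [-4, 2]

Apply the min-plus product entry-by-entry:
  C[0][0] = min over k of (A[0][0] + B[0][0] = -2 + -2 = -4, A[0][1] + B[1][0] = -2 + -1 = -3) = -4 (attained at k = 0)
  C[0][1] = min over k of (A[0][0] + B[0][1] = -2 + 5 = 3, A[0][1] + B[1][1] = -2 + -4 = -6) = -6 (attained at k = 1)
  C[1][0] = min over k of (A[1][0] + B[0][0] = -2 + -2 = -4, A[1][1] + B[1][0] = 6 + -1 = 5) = -4 (attained at k = 0)
  C[1][1] = min over k of (A[1][0] + B[0][1] = -2 + 5 = 3, A[1][1] + B[1][1] = 6 + -4 = 2) = 2 (attained at k = 1)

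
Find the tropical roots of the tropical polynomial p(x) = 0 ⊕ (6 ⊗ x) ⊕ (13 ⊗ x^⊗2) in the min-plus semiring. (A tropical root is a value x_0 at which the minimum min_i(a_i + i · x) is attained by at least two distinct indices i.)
Roots: {-7, -6}

Each tropical root is a break point of the lower envelope of the lines y = a_i + i · x (there are 3 lines, with slopes 0, 1, ..., 2). Only the lines that attain the minimum somewhere contribute to roots; other lines are dominated. Here the surviving (envelope) indices are i = 2, i = 1, i = 0.
Intersections between consecutive envelope lines give the roots: for adjacent envelope indices i < j the intersection is x = (a_i − a_j) / (j − i). Reading off the sorted break points: {-7, -6}.
Verification: at each break x_0, at least two indices attain the minimum of min_i(a_i + i · x_0).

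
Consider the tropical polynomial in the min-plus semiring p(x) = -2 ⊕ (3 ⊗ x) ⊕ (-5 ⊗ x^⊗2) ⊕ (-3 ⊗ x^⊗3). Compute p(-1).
p(-1) = -7

A tropical monomial a ⊗ x^⊗i evaluates to a + i · x. Evaluating each term at x = -1:
  Term 0 contributes -2 + 0 · -1 = -2
  Term 1 contributes 3 + 1 · -1 = 2
  Term 2 contributes -5 + 2 · -1 = -7
  Term 3 contributes -3 + 3 · -1 = -6
p(-1) = ⊕ of these = min[-2, 2, -7, -6] = -7.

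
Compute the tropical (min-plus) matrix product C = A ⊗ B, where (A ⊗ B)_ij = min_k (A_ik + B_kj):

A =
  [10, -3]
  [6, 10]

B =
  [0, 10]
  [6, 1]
A ⊗ B =
  [3, -2]
  [6, 11]

Apply the min-plus product entry-by-entry:
  C[0][0] = min over k of (A[0][0] + B[0][0] = 10 + 0 = 10, A[0][1] + B[1][0] = -3 + 6 = 3) = 3 (attained at k = 1)
  C[0][1] = min over k of (A[0][0] + B[0][1] = 10 + 10 = 20, A[0][1] + B[1][1] = -3 + 1 = -2) = -2 (attained at k = 1)
  C[1][0] = min over k of (A[1][0] + B[0][0] = 6 + 0 = 6, A[1][1] + B[1][0] = 10 + 6 = 16) = 6 (attained at k = 0)
  C[1][1] = min over k of (A[1][0] + B[0][1] = 6 + 10 = 16, A[1][1] + B[1][1] = 10 + 1 = 11) = 11 (attained at k = 1)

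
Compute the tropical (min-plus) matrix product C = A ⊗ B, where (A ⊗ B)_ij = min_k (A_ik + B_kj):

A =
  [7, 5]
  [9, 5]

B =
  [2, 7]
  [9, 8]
A ⊗ B =
  [9, 13]
  [11, 13]

Apply the min-plus product entry-by-entry:
  C[0][0] = min over k of (A[0][0] + B[0][0] = 7 + 2 = 9, A[0][1] + B[1][0] = 5 + 9 = 14) = 9 (attained at k = 0)
  C[0][1] = min over k of (A[0][0] + B[0][1] = 7 + 7 = 14, A[0][1] + B[1][1] = 5 + 8 = 13) = 13 (attained at k = 1)
  C[1][0] = min over k of (A[1][0] + B[0][0] = 9 + 2 = 11, A[1][1] + B[1][0] = 5 + 9 = 14) = 11 (attained at k = 0)
  C[1][1] = min over k of (A[1][0] + B[0][1] = 9 + 7 = 16, A[1][1] + B[1][1] = 5 + 8 = 13) = 13 (attained at k = 1)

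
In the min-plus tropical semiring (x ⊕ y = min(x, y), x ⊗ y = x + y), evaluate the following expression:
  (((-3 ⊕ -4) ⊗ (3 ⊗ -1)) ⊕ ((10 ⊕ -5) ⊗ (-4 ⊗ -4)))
(((-3 ⊕ -4) ⊗ (3 ⊗ -1)) ⊕ ((10 ⊕ -5) ⊗ (-4 ⊗ -4))) = -13

Expand innermost to outermost. Recall ⊕ takes the minimum of its arguments and ⊗ takes their sum. Working out the expression (((-3 ⊕ -4) ⊗ (3 ⊗ -1)) ⊕ ((10 ⊕ -5) ⊗ (-4 ⊗ -4))) gives -13.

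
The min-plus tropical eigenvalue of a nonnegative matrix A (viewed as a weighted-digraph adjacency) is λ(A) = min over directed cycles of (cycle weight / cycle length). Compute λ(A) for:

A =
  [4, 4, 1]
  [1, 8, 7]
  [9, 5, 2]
λ(A) = 2

Enumerate directed cycles and compute their means (weight / length). Sample:
  cycle 0 → 0: weight = 4, length = 1, mean = 4/1 ≈ 4.000
  cycle 1 → 1: weight = 8, length = 1, mean = 8/1 ≈ 8.000
  cycle 2 → 2: weight = 2, length = 1, mean = 2/1 ≈ 2.000
  cycle 0 → 1 → 0: weight = 5, length = 2, mean = 5/2 ≈ 2.500
  cycle 0 → 2 → 0: weight = 10, length = 2, mean = 10/2 ≈ 5.000
  cycle 1 → 0 → 1: weight = 5, length = 2, mean = 5/2 ≈ 2.500
Minimum mean = 2.000, attained e.g. along the cycle 2 → 2 with weight 2 and length 1. So λ(A) = 2/1 = 2.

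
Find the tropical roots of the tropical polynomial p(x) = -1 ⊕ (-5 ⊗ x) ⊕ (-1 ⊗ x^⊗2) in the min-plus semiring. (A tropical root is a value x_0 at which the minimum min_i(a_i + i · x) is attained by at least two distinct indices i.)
Roots: {-4, 4}

Each tropical root is a break point of the lower envelope of the lines y = a_i + i · x (there are 3 lines, with slopes 0, 1, ..., 2). Only the lines that attain the minimum somewhere contribute to roots; other lines are dominated. Here the surviving (envelope) indices are i = 2, i = 1, i = 0.
Intersections between consecutive envelope lines give the roots: for adjacent envelope indices i < j the intersection is x = (a_i − a_j) / (j − i). Reading off the sorted break points: {-4, 4}.
Verification: at each break x_0, at least two indices attain the minimum of min_i(a_i + i · x_0).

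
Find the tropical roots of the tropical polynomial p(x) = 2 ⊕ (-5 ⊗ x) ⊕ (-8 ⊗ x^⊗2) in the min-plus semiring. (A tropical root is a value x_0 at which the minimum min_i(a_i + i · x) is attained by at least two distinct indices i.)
Roots: {3, 7}

Each tropical root is a break point of the lower envelope of the lines y = a_i + i · x (there are 3 lines, with slopes 0, 1, ..., 2). Only the lines that attain the minimum somewhere contribute to roots; other lines are dominated. Here the surviving (envelope) indices are i = 2, i = 1, i = 0.
Intersections between consecutive envelope lines give the roots: for adjacent envelope indices i < j the intersection is x = (a_i − a_j) / (j − i). Reading off the sorted break points: {3, 7}.
Verification: at each break x_0, at least two indices attain the minimum of min_i(a_i + i · x_0).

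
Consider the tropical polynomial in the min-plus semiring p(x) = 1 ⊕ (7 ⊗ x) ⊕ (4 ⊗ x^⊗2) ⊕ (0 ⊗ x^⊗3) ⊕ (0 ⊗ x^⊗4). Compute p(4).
p(4) = 1

A tropical monomial a ⊗ x^⊗i evaluates to a + i · x. Evaluating each term at x = 4:
  Term 0 contributes 1 + 0 · 4 = 1
  Term 1 contributes 7 + 1 · 4 = 11
  Term 2 contributes 4 + 2 · 4 = 12
  Term 3 contributes 0 + 3 · 4 = 12
  Term 4 contributes 0 + 4 · 4 = 16
p(4) = ⊕ of these = min[1, 11, 12, 12, 16] = 1.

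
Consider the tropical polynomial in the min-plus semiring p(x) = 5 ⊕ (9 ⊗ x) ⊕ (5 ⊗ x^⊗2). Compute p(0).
p(0) = 5

A tropical monomial a ⊗ x^⊗i evaluates to a + i · x. Evaluating each term at x = 0:
  Term 0 contributes 5 + 0 · 0 = 5
  Term 1 contributes 9 + 1 · 0 = 9
  Term 2 contributes 5 + 2 · 0 = 5
p(0) = ⊕ of these = min[5, 9, 5] = 5.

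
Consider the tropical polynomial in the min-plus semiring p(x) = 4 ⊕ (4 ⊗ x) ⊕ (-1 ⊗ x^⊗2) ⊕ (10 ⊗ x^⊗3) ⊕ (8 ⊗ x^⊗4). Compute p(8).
p(8) = 4

A tropical monomial a ⊗ x^⊗i evaluates to a + i · x. Evaluating each term at x = 8:
  Term 0 contributes 4 + 0 · 8 = 4
  Term 1 contributes 4 + 1 · 8 = 12
  Term 2 contributes -1 + 2 · 8 = 15
  Term 3 contributes 10 + 3 · 8 = 34
  Term 4 contributes 8 + 4 · 8 = 40
p(8) = ⊕ of these = min[4, 12, 15, 34, 40] = 4.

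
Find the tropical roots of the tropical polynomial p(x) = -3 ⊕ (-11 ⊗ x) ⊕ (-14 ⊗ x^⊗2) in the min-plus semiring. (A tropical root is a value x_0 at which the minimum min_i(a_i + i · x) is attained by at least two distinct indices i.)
Roots: {3, 8}

Each tropical root is a break point of the lower envelope of the lines y = a_i + i · x (there are 3 lines, with slopes 0, 1, ..., 2). Only the lines that attain the minimum somewhere contribute to roots; other lines are dominated. Here the surviving (envelope) indices are i = 2, i = 1, i = 0.
Intersections between consecutive envelope lines give the roots: for adjacent envelope indices i < j the intersection is x = (a_i − a_j) / (j − i). Reading off the sorted break points: {3, 8}.
Verification: at each break x_0, at least two indices attain the minimum of min_i(a_i + i · x_0).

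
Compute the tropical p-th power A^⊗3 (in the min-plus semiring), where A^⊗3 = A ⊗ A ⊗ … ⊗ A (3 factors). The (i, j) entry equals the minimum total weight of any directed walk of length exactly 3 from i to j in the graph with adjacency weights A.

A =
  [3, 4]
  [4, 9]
A^⊗3 =
  [9, 10]
  [10, 11]

Each entry (A^⊗3)_ij equals the minimum over all length-3 walks i = v_0 → v_1 → … → v_3 = j of Σ_t A[v_t][v_{t+1}]. For example, for (i, j) = (0, 1) we minimise over 4 possible intermediate vertex sequences; the minimum is 10, attained along the walk 0 → 0 → 0 → 1.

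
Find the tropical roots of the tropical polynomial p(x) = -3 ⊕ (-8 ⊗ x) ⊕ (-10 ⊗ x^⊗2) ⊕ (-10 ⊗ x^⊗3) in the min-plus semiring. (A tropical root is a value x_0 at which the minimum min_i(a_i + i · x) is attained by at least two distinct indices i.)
Roots: {0, 2, 5}

Each tropical root is a break point of the lower envelope of the lines y = a_i + i · x (there are 4 lines, with slopes 0, 1, ..., 3). Only the lines that attain the minimum somewhere contribute to roots; other lines are dominated. Here the surviving (envelope) indices are i = 3, i = 2, i = 1, i = 0.
Intersections between consecutive envelope lines give the roots: for adjacent envelope indices i < j the intersection is x = (a_i − a_j) / (j − i). Reading off the sorted break points: {0, 2, 5}.
Verification: at each break x_0, at least two indices attain the minimum of min_i(a_i + i · x_0).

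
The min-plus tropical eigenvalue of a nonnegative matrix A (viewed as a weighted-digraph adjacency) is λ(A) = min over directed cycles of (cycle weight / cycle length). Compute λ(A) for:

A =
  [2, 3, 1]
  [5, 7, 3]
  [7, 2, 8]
λ(A) = 2

Enumerate directed cycles and compute their means (weight / length). Sample:
  cycle 0 → 0: weight = 2, length = 1, mean = 2/1 ≈ 2.000
  cycle 1 → 1: weight = 7, length = 1, mean = 7/1 ≈ 7.000
  cycle 2 → 2: weight = 8, length = 1, mean = 8/1 ≈ 8.000
  cycle 0 → 1 → 0: weight = 8, length = 2, mean = 8/2 ≈ 4.000
  cycle 0 → 2 → 0: weight = 8, length = 2, mean = 8/2 ≈ 4.000
  cycle 1 → 0 → 1: weight = 8, length = 2, mean = 8/2 ≈ 4.000
Minimum mean = 2.000, attained e.g. along the cycle 0 → 0 with weight 2 and length 1. So λ(A) = 2/1 = 2.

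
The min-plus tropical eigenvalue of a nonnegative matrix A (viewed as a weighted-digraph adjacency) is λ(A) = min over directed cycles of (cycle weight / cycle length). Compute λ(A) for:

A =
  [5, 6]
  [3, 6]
λ(A) = 9/2

Enumerate directed cycles and compute their means (weight / length). Sample:
  cycle 0 → 0: weight = 5, length = 1, mean = 5/1 ≈ 5.000
  cycle 1 → 1: weight = 6, length = 1, mean = 6/1 ≈ 6.000
  cycle 0 → 1 → 0: weight = 9, length = 2, mean = 9/2 ≈ 4.500
  cycle 1 → 0 → 1: weight = 9, length = 2, mean = 9/2 ≈ 4.500
Minimum mean = 4.500, attained e.g. along the cycle 0 → 1 → 0 with weight 9 and length 2. So λ(A) = 9/2 = 9/2.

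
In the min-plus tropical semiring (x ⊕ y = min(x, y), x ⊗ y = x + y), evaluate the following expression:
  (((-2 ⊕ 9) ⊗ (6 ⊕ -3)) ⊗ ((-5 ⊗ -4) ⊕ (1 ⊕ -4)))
(((-2 ⊕ 9) ⊗ (6 ⊕ -3)) ⊗ ((-5 ⊗ -4) ⊕ (1 ⊕ -4))) = -14

Expand innermost to outermost. Recall ⊕ takes the minimum of its arguments and ⊗ takes their sum. Working out the expression (((-2 ⊕ 9) ⊗ (6 ⊕ -3)) ⊗ ((-5 ⊗ -4) ⊕ (1 ⊕ -4))) gives -14.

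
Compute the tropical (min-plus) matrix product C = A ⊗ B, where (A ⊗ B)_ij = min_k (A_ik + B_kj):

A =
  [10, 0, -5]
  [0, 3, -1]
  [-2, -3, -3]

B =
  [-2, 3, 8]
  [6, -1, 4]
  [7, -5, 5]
A ⊗ B =
  [2, -10, 0]
  [-2, -6, 4]
  [-4, -8, 1]

Apply the min-plus product entry-by-entry:
  C[0][0] = min over k of (A[0][0] + B[0][0] = 10 + -2 = 8, A[0][1] + B[1][0] = 0 + 6 = 6, A[0][2] + B[2][0] = -5 + 7 = 2) = 2 (attained at k = 2)
  C[0][1] = min over k of (A[0][0] + B[0][1] = 10 + 3 = 13, A[0][1] + B[1][1] = 0 + -1 = -1, A[0][2] + B[2][1] = -5 + -5 = -10) = -10 (attained at k = 2)
  C[0][2] = min over k of (A[0][0] + B[0][2] = 10 + 8 = 18, A[0][1] + B[1][2] = 0 + 4 = 4, A[0][2] + B[2][2] = -5 + 5 = 0) = 0 (attained at k = 2)
  C[1][0] = min over k of (A[1][0] + B[0][0] = 0 + -2 = -2, A[1][1] + B[1][0] = 3 + 6 = 9, A[1][2] + B[2][0] = -1 + 7 = 6) = -2 (attained at k = 0)
  C[1][1] = min over k of (A[1][0] + B[0][1] = 0 + 3 = 3, A[1][1] + B[1][1] = 3 + -1 = 2, A[1][2] + B[2][1] = -1 + -5 = -6) = -6 (attained at k = 2)
  C[1][2] = min over k of (A[1][0] + B[0][2] = 0 + 8 = 8, A[1][1] + B[1][2] = 3 + 4 = 7, A[1][2] + B[2][2] = -1 + 5 = 4) = 4 (attained at k = 2)
  C[2][0] = min over k of (A[2][0] + B[0][0] = -2 + -2 = -4, A[2][1] + B[1][0] = -3 + 6 = 3, A[2][2] + B[2][0] = -3 + 7 = 4) = -4 (attained at k = 0)
  C[2][1] = min over k of (A[2][0] + B[0][1] = -2 + 3 = 1, A[2][1] + B[1][1] = -3 + -1 = -4, A[2][2] + B[2][1] = -3 + -5 = -8) = -8 (attained at k = 2)
  C[2][2] = min over k of (A[2][0] + B[0][2] = -2 + 8 = 6, A[2][1] + B[1][2] = -3 + 4 = 1, A[2][2] + B[2][2] = -3 + 5 = 2) = 1 (attained at k = 1)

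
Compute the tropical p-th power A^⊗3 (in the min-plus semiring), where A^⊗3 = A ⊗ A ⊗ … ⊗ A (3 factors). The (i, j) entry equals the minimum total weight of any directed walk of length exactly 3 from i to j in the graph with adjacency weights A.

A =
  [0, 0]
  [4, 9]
A^⊗3 =
  [0, 0]
  [4, 4]

Each entry (A^⊗3)_ij equals the minimum over all length-3 walks i = v_0 → v_1 → … → v_3 = j of Σ_t A[v_t][v_{t+1}]. For example, for (i, j) = (0, 1) we minimise over 4 possible intermediate vertex sequences; the minimum is 0, attained along the walk 0 → 0 → 0 → 1.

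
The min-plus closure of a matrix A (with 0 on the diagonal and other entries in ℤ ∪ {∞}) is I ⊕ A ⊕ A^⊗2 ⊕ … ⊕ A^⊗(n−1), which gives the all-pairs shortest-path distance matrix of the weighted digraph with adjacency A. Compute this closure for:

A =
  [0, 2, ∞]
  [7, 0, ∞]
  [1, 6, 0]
Closure =
  [0, 2, ∞]
  [7, 0, ∞]
  [1, 3, 0]

This is the Floyd-Warshall all-pairs shortest-path computation. For each intermediate vertex k = 0, 1, …, 2, update dist[i][j] ← min(dist[i][j], dist[i][k] + dist[k][j]). The final matrix gives, for each (i, j), the minimum total weight of any directed path from i to j (possibly empty when i = j).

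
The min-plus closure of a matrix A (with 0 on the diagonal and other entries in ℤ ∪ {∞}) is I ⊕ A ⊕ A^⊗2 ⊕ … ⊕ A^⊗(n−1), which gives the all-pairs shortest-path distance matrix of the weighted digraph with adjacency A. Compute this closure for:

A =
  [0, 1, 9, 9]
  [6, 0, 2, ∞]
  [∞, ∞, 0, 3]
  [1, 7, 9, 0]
Closure =
  [0, 1, 3, 6]
  [6, 0, 2, 5]
  [4, 5, 0, 3]
  [1, 2, 4, 0]

This is the Floyd-Warshall all-pairs shortest-path computation. For each intermediate vertex k = 0, 1, …, 3, update dist[i][j] ← min(dist[i][j], dist[i][k] + dist[k][j]). The final matrix gives, for each (i, j), the minimum total weight of any directed path from i to j (possibly empty when i = j).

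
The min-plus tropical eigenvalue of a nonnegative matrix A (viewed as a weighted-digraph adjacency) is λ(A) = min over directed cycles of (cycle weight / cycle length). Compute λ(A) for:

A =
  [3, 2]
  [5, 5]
λ(A) = 3

Enumerate directed cycles and compute their means (weight / length). Sample:
  cycle 0 → 0: weight = 3, length = 1, mean = 3/1 ≈ 3.000
  cycle 1 → 1: weight = 5, length = 1, mean = 5/1 ≈ 5.000
  cycle 0 → 1 → 0: weight = 7, length = 2, mean = 7/2 ≈ 3.500
  cycle 1 → 0 → 1: weight = 7, length = 2, mean = 7/2 ≈ 3.500
Minimum mean = 3.000, attained e.g. along the cycle 0 → 0 with weight 3 and length 1. So λ(A) = 3/1 = 3.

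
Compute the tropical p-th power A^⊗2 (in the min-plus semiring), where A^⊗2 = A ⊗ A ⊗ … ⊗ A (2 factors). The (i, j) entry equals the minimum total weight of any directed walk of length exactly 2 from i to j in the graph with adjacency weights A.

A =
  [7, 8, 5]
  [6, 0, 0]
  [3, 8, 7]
A^⊗2 =
  [8, 8, 8]
  [3, 0, 0]
  [10, 8, 8]

Each entry (A^⊗2)_ij equals the minimum over all length-2 walks i = v_0 → v_1 → … → v_2 = j of Σ_t A[v_t][v_{t+1}]. For example, for (i, j) = (0, 2) we minimise over 3 possible intermediate vertex sequences; the minimum is 8, attained along the walk 0 → 1 → 2.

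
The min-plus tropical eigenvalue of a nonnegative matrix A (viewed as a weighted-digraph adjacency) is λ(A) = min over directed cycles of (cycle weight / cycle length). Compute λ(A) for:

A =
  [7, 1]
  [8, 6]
λ(A) = 9/2

Enumerate directed cycles and compute their means (weight / length). Sample:
  cycle 0 → 0: weight = 7, length = 1, mean = 7/1 ≈ 7.000
  cycle 1 → 1: weight = 6, length = 1, mean = 6/1 ≈ 6.000
  cycle 0 → 1 → 0: weight = 9, length = 2, mean = 9/2 ≈ 4.500
  cycle 1 → 0 → 1: weight = 9, length = 2, mean = 9/2 ≈ 4.500
Minimum mean = 4.500, attained e.g. along the cycle 0 → 1 → 0 with weight 9 and length 2. So λ(A) = 9/2 = 9/2.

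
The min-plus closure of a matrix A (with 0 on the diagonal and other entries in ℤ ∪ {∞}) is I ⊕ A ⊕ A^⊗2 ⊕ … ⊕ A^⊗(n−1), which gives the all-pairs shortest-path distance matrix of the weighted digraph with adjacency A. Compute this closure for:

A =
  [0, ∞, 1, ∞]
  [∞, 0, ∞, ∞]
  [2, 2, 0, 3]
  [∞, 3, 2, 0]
Closure =
  [0, 3, 1, 4]
  [∞, 0, ∞, ∞]
  [2, 2, 0, 3]
  [4, 3, 2, 0]

This is the Floyd-Warshall all-pairs shortest-path computation. For each intermediate vertex k = 0, 1, …, 3, update dist[i][j] ← min(dist[i][j], dist[i][k] + dist[k][j]). The final matrix gives, for each (i, j), the minimum total weight of any directed path from i to j (possibly empty when i = j).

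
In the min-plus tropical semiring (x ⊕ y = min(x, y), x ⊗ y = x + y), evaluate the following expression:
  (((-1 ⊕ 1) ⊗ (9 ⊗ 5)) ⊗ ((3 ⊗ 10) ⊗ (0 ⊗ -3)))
(((-1 ⊕ 1) ⊗ (9 ⊗ 5)) ⊗ ((3 ⊗ 10) ⊗ (0 ⊗ -3))) = 23

Expand innermost to outermost. Recall ⊕ takes the minimum of its arguments and ⊗ takes their sum. Working out the expression (((-1 ⊕ 1) ⊗ (9 ⊗ 5)) ⊗ ((3 ⊗ 10) ⊗ (0 ⊗ -3))) gives 23.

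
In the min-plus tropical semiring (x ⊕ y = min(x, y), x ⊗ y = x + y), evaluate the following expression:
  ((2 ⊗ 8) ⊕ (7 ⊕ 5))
((2 ⊗ 8) ⊕ (7 ⊕ 5)) = 5

Expand innermost to outermost. Recall ⊕ takes the minimum of its arguments and ⊗ takes their sum. Working out the expression ((2 ⊗ 8) ⊕ (7 ⊕ 5)) gives 5.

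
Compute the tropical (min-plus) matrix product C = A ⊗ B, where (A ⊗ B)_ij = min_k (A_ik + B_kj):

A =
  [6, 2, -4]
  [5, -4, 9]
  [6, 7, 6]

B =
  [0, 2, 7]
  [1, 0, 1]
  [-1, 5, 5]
A ⊗ B =
  [-5, 1, 1]
  [-3, -4, -3]
  [5, 7, 8]

Apply the min-plus product entry-by-entry:
  C[0][0] = min over k of (A[0][0] + B[0][0] = 6 + 0 = 6, A[0][1] + B[1][0] = 2 + 1 = 3, A[0][2] + B[2][0] = -4 + -1 = -5) = -5 (attained at k = 2)
  C[0][1] = min over k of (A[0][0] + B[0][1] = 6 + 2 = 8, A[0][1] + B[1][1] = 2 + 0 = 2, A[0][2] + B[2][1] = -4 + 5 = 1) = 1 (attained at k = 2)
  C[0][2] = min over k of (A[0][0] + B[0][2] = 6 + 7 = 13, A[0][1] + B[1][2] = 2 + 1 = 3, A[0][2] + B[2][2] = -4 + 5 = 1) = 1 (attained at k = 2)
  C[1][0] = min over k of (A[1][0] + B[0][0] = 5 + 0 = 5, A[1][1] + B[1][0] = -4 + 1 = -3, A[1][2] + B[2][0] = 9 + -1 = 8) = -3 (attained at k = 1)
  C[1][1] = min over k of (A[1][0] + B[0][1] = 5 + 2 = 7, A[1][1] + B[1][1] = -4 + 0 = -4, A[1][2] + B[2][1] = 9 + 5 = 14) = -4 (attained at k = 1)
  C[1][2] = min over k of (A[1][0] + B[0][2] = 5 + 7 = 12, A[1][1] + B[1][2] = -4 + 1 = -3, A[1][2] + B[2][2] = 9 + 5 = 14) = -3 (attained at k = 1)
  C[2][0] = min over k of (A[2][0] + B[0][0] = 6 + 0 = 6, A[2][1] + B[1][0] = 7 + 1 = 8, A[2][2] + B[2][0] = 6 + -1 = 5) = 5 (attained at k = 2)
  C[2][1] = min over k of (A[2][0] + B[0][1] = 6 + 2 = 8, A[2][1] + B[1][1] = 7 + 0 = 7, A[2][2] + B[2][1] = 6 + 5 = 11) = 7 (attained at k = 1)
  C[2][2] = min over k of (A[2][0] + B[0][2] = 6 + 7 = 13, A[2][1] + B[1][2] = 7 + 1 = 8, A[2][2] + B[2][2] = 6 + 5 = 11) = 8 (attained at k = 1)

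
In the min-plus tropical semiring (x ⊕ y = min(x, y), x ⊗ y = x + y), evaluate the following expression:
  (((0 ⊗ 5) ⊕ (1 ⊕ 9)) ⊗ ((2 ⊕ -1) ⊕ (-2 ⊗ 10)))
(((0 ⊗ 5) ⊕ (1 ⊕ 9)) ⊗ ((2 ⊕ -1) ⊕ (-2 ⊗ 10))) = 0

Expand innermost to outermost. Recall ⊕ takes the minimum of its arguments and ⊗ takes their sum. Working out the expression (((0 ⊗ 5) ⊕ (1 ⊕ 9)) ⊗ ((2 ⊕ -1) ⊕ (-2 ⊗ 10))) gives 0.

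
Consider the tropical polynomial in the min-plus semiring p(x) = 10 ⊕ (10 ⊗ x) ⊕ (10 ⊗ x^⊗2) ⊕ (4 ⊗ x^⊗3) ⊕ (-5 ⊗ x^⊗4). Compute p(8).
p(8) = 10

A tropical monomial a ⊗ x^⊗i evaluates to a + i · x. Evaluating each term at x = 8:
  Term 0 contributes 10 + 0 · 8 = 10
  Term 1 contributes 10 + 1 · 8 = 18
  Term 2 contributes 10 + 2 · 8 = 26
  Term 3 contributes 4 + 3 · 8 = 28
  Term 4 contributes -5 + 4 · 8 = 27
p(8) = ⊕ of these = min[10, 18, 26, 28, 27] = 10.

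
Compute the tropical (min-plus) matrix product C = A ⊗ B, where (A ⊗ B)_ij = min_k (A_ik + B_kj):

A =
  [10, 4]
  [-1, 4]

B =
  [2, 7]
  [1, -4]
A ⊗ B =
  [5, 0]
  [1, 0]

Apply the min-plus product entry-by-entry:
  C[0][0] = min over k of (A[0][0] + B[0][0] = 10 + 2 = 12, A[0][1] + B[1][0] = 4 + 1 = 5) = 5 (attained at k = 1)
  C[0][1] = min over k of (A[0][0] + B[0][1] = 10 + 7 = 17, A[0][1] + B[1][1] = 4 + -4 = 0) = 0 (attained at k = 1)
  C[1][0] = min over k of (A[1][0] + B[0][0] = -1 + 2 = 1, A[1][1] + B[1][0] = 4 + 1 = 5) = 1 (attained at k = 0)
  C[1][1] = min over k of (A[1][0] + B[0][1] = -1 + 7 = 6, A[1][1] + B[1][1] = 4 + -4 = 0) = 0 (attained at k = 1)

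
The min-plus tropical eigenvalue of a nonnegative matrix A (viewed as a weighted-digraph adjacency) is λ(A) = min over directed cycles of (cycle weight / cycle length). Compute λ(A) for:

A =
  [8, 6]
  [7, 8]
λ(A) = 13/2

Enumerate directed cycles and compute their means (weight / length). Sample:
  cycle 0 → 0: weight = 8, length = 1, mean = 8/1 ≈ 8.000
  cycle 1 → 1: weight = 8, length = 1, mean = 8/1 ≈ 8.000
  cycle 0 → 1 → 0: weight = 13, length = 2, mean = 13/2 ≈ 6.500
  cycle 1 → 0 → 1: weight = 13, length = 2, mean = 13/2 ≈ 6.500
Minimum mean = 6.500, attained e.g. along the cycle 0 → 1 → 0 with weight 13 and length 2. So λ(A) = 13/2 = 13/2.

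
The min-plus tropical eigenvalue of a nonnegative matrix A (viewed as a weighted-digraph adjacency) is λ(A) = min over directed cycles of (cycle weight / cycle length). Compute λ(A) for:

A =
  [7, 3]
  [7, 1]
λ(A) = 1

Enumerate directed cycles and compute their means (weight / length). Sample:
  cycle 0 → 0: weight = 7, length = 1, mean = 7/1 ≈ 7.000
  cycle 1 → 1: weight = 1, length = 1, mean = 1/1 ≈ 1.000
  cycle 0 → 1 → 0: weight = 10, length = 2, mean = 10/2 ≈ 5.000
  cycle 1 → 0 → 1: weight = 10, length = 2, mean = 10/2 ≈ 5.000
Minimum mean = 1.000, attained e.g. along the cycle 1 → 1 with weight 1 and length 1. So λ(A) = 1/1 = 1.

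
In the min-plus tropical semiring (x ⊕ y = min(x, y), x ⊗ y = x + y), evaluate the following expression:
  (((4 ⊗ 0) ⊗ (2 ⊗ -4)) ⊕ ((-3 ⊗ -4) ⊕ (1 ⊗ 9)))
(((4 ⊗ 0) ⊗ (2 ⊗ -4)) ⊕ ((-3 ⊗ -4) ⊕ (1 ⊗ 9))) = -7

Expand innermost to outermost. Recall ⊕ takes the minimum of its arguments and ⊗ takes their sum. Working out the expression (((4 ⊗ 0) ⊗ (2 ⊗ -4)) ⊕ ((-3 ⊗ -4) ⊕ (1 ⊗ 9))) gives -7.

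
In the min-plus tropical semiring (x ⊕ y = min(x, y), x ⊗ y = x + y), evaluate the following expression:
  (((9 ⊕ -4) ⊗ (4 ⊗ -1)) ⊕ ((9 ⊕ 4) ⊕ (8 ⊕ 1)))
(((9 ⊕ -4) ⊗ (4 ⊗ -1)) ⊕ ((9 ⊕ 4) ⊕ (8 ⊕ 1))) = -1

Expand innermost to outermost. Recall ⊕ takes the minimum of its arguments and ⊗ takes their sum. Working out the expression (((9 ⊕ -4) ⊗ (4 ⊗ -1)) ⊕ ((9 ⊕ 4) ⊕ (8 ⊕ 1))) gives -1.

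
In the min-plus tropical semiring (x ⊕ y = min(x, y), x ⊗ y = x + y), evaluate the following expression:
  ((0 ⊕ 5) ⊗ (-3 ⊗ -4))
((0 ⊕ 5) ⊗ (-3 ⊗ -4)) = -7

Expand innermost to outermost. Recall ⊕ takes the minimum of its arguments and ⊗ takes their sum. Working out the expression ((0 ⊕ 5) ⊗ (-3 ⊗ -4)) gives -7.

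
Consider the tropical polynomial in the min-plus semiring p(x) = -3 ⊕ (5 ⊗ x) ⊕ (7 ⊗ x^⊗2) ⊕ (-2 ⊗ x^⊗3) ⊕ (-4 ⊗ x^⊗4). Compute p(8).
p(8) = -3

A tropical monomial a ⊗ x^⊗i evaluates to a + i · x. Evaluating each term at x = 8:
  Term 0 contributes -3 + 0 · 8 = -3
  Term 1 contributes 5 + 1 · 8 = 13
  Term 2 contributes 7 + 2 · 8 = 23
  Term 3 contributes -2 + 3 · 8 = 22
  Term 4 contributes -4 + 4 · 8 = 28
p(8) = ⊕ of these = min[-3, 13, 23, 22, 28] = -3.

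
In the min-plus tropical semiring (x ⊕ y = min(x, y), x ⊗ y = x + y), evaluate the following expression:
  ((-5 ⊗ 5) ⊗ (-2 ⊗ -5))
((-5 ⊗ 5) ⊗ (-2 ⊗ -5)) = -7

Expand innermost to outermost. Recall ⊕ takes the minimum of its arguments and ⊗ takes their sum. Working out the expression ((-5 ⊗ 5) ⊗ (-2 ⊗ -5)) gives -7.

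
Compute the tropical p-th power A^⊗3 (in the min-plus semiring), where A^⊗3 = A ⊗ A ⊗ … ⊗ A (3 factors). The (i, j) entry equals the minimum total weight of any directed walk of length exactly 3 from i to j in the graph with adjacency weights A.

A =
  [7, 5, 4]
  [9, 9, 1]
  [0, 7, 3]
A^⊗3 =
  [6, 9, 8]
  [4, 6, 5]
  [4, 8, 6]

Each entry (A^⊗3)_ij equals the minimum over all length-3 walks i = v_0 → v_1 → … → v_3 = j of Σ_t A[v_t][v_{t+1}]. For example, for (i, j) = (0, 2) we minimise over 9 possible intermediate vertex sequences; the minimum is 8, attained along the walk 0 → 2 → 0 → 2.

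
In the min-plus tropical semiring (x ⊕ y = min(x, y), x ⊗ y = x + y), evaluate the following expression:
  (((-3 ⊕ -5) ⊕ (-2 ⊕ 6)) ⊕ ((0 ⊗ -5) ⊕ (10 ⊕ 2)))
(((-3 ⊕ -5) ⊕ (-2 ⊕ 6)) ⊕ ((0 ⊗ -5) ⊕ (10 ⊕ 2))) = -5

Expand innermost to outermost. Recall ⊕ takes the minimum of its arguments and ⊗ takes their sum. Working out the expression (((-3 ⊕ -5) ⊕ (-2 ⊕ 6)) ⊕ ((0 ⊗ -5) ⊕ (10 ⊕ 2))) gives -5.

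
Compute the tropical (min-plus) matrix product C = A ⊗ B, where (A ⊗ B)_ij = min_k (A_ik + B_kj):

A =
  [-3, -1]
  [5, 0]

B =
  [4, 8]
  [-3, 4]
A ⊗ B =
  [-4, 3]
  [-3, 4]

Apply the min-plus product entry-by-entry:
  C[0][0] = min over k of (A[0][0] + B[0][0] = -3 + 4 = 1, A[0][1] + B[1][0] = -1 + -3 = -4) = -4 (attained at k = 1)
  C[0][1] = min over k of (A[0][0] + B[0][1] = -3 + 8 = 5, A[0][1] + B[1][1] = -1 + 4 = 3) = 3 (attained at k = 1)
  C[1][0] = min over k of (A[1][0] + B[0][0] = 5 + 4 = 9, A[1][1] + B[1][0] = 0 + -3 = -3) = -3 (attained at k = 1)
  C[1][1] = min over k of (A[1][0] + B[0][1] = 5 + 8 = 13, A[1][1] + B[1][1] = 0 + 4 = 4) = 4 (attained at k = 1)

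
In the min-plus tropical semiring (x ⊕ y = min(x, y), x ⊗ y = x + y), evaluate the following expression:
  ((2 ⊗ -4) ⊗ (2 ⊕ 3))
((2 ⊗ -4) ⊗ (2 ⊕ 3)) = 0

Expand innermost to outermost. Recall ⊕ takes the minimum of its arguments and ⊗ takes their sum. Working out the expression ((2 ⊗ -4) ⊗ (2 ⊕ 3)) gives 0.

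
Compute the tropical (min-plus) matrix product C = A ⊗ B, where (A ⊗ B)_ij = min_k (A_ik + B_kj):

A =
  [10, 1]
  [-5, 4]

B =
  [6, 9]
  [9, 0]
A ⊗ B =
  [10, 1]
  [1, 4]

Apply the min-plus product entry-by-entry:
  C[0][0] = min over k of (A[0][0] + B[0][0] = 10 + 6 = 16, A[0][1] + B[1][0] = 1 + 9 = 10) = 10 (attained at k = 1)
  C[0][1] = min over k of (A[0][0] + B[0][1] = 10 + 9 = 19, A[0][1] + B[1][1] = 1 + 0 = 1) = 1 (attained at k = 1)
  C[1][0] = min over k of (A[1][0] + B[0][0] = -5 + 6 = 1, A[1][1] + B[1][0] = 4 + 9 = 13) = 1 (attained at k = 0)
  C[1][1] = min over k of (A[1][0] + B[0][1] = -5 + 9 = 4, A[1][1] + B[1][1] = 4 + 0 = 4) = 4 (attained at k = 0)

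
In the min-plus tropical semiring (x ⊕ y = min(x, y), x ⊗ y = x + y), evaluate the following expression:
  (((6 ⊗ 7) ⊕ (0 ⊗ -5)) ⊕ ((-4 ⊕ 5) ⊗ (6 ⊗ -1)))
(((6 ⊗ 7) ⊕ (0 ⊗ -5)) ⊕ ((-4 ⊕ 5) ⊗ (6 ⊗ -1))) = -5

Expand innermost to outermost. Recall ⊕ takes the minimum of its arguments and ⊗ takes their sum. Working out the expression (((6 ⊗ 7) ⊕ (0 ⊗ -5)) ⊕ ((-4 ⊕ 5) ⊗ (6 ⊗ -1))) gives -5.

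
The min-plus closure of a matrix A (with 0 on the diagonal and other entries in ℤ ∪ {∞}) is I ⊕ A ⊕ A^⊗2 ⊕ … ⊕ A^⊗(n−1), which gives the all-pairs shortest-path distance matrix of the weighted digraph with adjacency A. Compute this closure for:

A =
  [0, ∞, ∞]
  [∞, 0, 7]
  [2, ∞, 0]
Closure =
  [0, ∞, ∞]
  [9, 0, 7]
  [2, ∞, 0]

This is the Floyd-Warshall all-pairs shortest-path computation. For each intermediate vertex k = 0, 1, …, 2, update dist[i][j] ← min(dist[i][j], dist[i][k] + dist[k][j]). The final matrix gives, for each (i, j), the minimum total weight of any directed path from i to j (possibly empty when i = j).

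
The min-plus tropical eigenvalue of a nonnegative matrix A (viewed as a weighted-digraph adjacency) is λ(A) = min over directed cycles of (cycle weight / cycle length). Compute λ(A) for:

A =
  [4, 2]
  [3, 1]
λ(A) = 1

Enumerate directed cycles and compute their means (weight / length). Sample:
  cycle 0 → 0: weight = 4, length = 1, mean = 4/1 ≈ 4.000
  cycle 1 → 1: weight = 1, length = 1, mean = 1/1 ≈ 1.000
  cycle 0 → 1 → 0: weight = 5, length = 2, mean = 5/2 ≈ 2.500
  cycle 1 → 0 → 1: weight = 5, length = 2, mean = 5/2 ≈ 2.500
Minimum mean = 1.000, attained e.g. along the cycle 1 → 1 with weight 1 and length 1. So λ(A) = 1/1 = 1.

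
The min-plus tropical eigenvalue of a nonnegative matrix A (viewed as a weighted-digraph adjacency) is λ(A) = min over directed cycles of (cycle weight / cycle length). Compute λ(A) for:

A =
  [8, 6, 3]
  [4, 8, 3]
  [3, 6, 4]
λ(A) = 3

Enumerate directed cycles and compute their means (weight / length). Sample:
  cycle 0 → 0: weight = 8, length = 1, mean = 8/1 ≈ 8.000
  cycle 1 → 1: weight = 8, length = 1, mean = 8/1 ≈ 8.000
  cycle 2 → 2: weight = 4, length = 1, mean = 4/1 ≈ 4.000
  cycle 0 → 1 → 0: weight = 10, length = 2, mean = 10/2 ≈ 5.000
  cycle 0 → 2 → 0: weight = 6, length = 2, mean = 6/2 ≈ 3.000
  cycle 1 → 0 → 1: weight = 10, length = 2, mean = 10/2 ≈ 5.000
Minimum mean = 3.000, attained e.g. along the cycle 0 → 2 → 0 with weight 6 and length 2. So λ(A) = 6/2 = 3.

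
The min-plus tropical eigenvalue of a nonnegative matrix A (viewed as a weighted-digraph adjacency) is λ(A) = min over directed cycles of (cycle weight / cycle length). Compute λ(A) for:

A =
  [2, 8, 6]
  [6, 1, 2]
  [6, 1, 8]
λ(A) = 1

Enumerate directed cycles and compute their means (weight / length). Sample:
  cycle 0 → 0: weight = 2, length = 1, mean = 2/1 ≈ 2.000
  cycle 1 → 1: weight = 1, length = 1, mean = 1/1 ≈ 1.000
  cycle 2 → 2: weight = 8, length = 1, mean = 8/1 ≈ 8.000
  cycle 0 → 1 → 0: weight = 14, length = 2, mean = 14/2 ≈ 7.000
  cycle 0 → 2 → 0: weight = 12, length = 2, mean = 12/2 ≈ 6.000
  cycle 1 → 0 → 1: weight = 14, length = 2, mean = 14/2 ≈ 7.000
Minimum mean = 1.000, attained e.g. along the cycle 1 → 1 with weight 1 and length 1. So λ(A) = 1/1 = 1.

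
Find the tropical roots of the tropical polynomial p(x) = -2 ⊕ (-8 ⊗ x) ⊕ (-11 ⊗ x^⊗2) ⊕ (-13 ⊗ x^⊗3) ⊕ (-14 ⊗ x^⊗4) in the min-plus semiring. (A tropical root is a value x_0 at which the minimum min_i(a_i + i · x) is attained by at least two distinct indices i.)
Roots: {1, 2, 3, 6}

Each tropical root is a break point of the lower envelope of the lines y = a_i + i · x (there are 5 lines, with slopes 0, 1, ..., 4). Only the lines that attain the minimum somewhere contribute to roots; other lines are dominated. Here the surviving (envelope) indices are i = 4, i = 3, i = 2, i = 1, i = 0.
Intersections between consecutive envelope lines give the roots: for adjacent envelope indices i < j the intersection is x = (a_i − a_j) / (j − i). Reading off the sorted break points: {1, 2, 3, 6}.
Verification: at each break x_0, at least two indices attain the minimum of min_i(a_i + i · x_0).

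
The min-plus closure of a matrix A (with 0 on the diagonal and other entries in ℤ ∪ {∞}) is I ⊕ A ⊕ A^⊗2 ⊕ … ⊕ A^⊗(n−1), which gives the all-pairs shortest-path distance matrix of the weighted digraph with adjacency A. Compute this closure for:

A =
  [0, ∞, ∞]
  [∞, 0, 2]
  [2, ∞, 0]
Closure =
  [0, ∞, ∞]
  [4, 0, 2]
  [2, ∞, 0]

This is the Floyd-Warshall all-pairs shortest-path computation. For each intermediate vertex k = 0, 1, …, 2, update dist[i][j] ← min(dist[i][j], dist[i][k] + dist[k][j]). The final matrix gives, for each (i, j), the minimum total weight of any directed path from i to j (possibly empty when i = j).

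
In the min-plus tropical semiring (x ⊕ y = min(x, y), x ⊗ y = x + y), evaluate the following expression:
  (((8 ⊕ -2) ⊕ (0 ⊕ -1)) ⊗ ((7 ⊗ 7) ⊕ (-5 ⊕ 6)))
(((8 ⊕ -2) ⊕ (0 ⊕ -1)) ⊗ ((7 ⊗ 7) ⊕ (-5 ⊕ 6))) = -7

Expand innermost to outermost. Recall ⊕ takes the minimum of its arguments and ⊗ takes their sum. Working out the expression (((8 ⊕ -2) ⊕ (0 ⊕ -1)) ⊗ ((7 ⊗ 7) ⊕ (-5 ⊕ 6))) gives -7.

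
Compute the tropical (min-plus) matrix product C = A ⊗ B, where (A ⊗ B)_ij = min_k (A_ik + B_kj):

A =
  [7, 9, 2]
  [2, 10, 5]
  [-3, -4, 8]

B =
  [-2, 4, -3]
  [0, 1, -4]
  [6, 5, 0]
A ⊗ B =
  [5, 7, 2]
  [0, 6, -1]
  [-5, -3, -8]

Apply the min-plus product entry-by-entry:
  C[0][0] = min over k of (A[0][0] + B[0][0] = 7 + -2 = 5, A[0][1] + B[1][0] = 9 + 0 = 9, A[0][2] + B[2][0] = 2 + 6 = 8) = 5 (attained at k = 0)
  C[0][1] = min over k of (A[0][0] + B[0][1] = 7 + 4 = 11, A[0][1] + B[1][1] = 9 + 1 = 10, A[0][2] + B[2][1] = 2 + 5 = 7) = 7 (attained at k = 2)
  C[0][2] = min over k of (A[0][0] + B[0][2] = 7 + -3 = 4, A[0][1] + B[1][2] = 9 + -4 = 5, A[0][2] + B[2][2] = 2 + 0 = 2) = 2 (attained at k = 2)
  C[1][0] = min over k of (A[1][0] + B[0][0] = 2 + -2 = 0, A[1][1] + B[1][0] = 10 + 0 = 10, A[1][2] + B[2][0] = 5 + 6 = 11) = 0 (attained at k = 0)
  C[1][1] = min over k of (A[1][0] + B[0][1] = 2 + 4 = 6, A[1][1] + B[1][1] = 10 + 1 = 11, A[1][2] + B[2][1] = 5 + 5 = 10) = 6 (attained at k = 0)
  C[1][2] = min over k of (A[1][0] + B[0][2] = 2 + -3 = -1, A[1][1] + B[1][2] = 10 + -4 = 6, A[1][2] + B[2][2] = 5 + 0 = 5) = -1 (attained at k = 0)
  C[2][0] = min over k of (A[2][0] + B[0][0] = -3 + -2 = -5, A[2][1] + B[1][0] = -4 + 0 = -4, A[2][2] + B[2][0] = 8 + 6 = 14) = -5 (attained at k = 0)
  C[2][1] = min over k of (A[2][0] + B[0][1] = -3 + 4 = 1, A[2][1] + B[1][1] = -4 + 1 = -3, A[2][2] + B[2][1] = 8 + 5 = 13) = -3 (attained at k = 1)
  C[2][2] = min over k of (A[2][0] + B[0][2] = -3 + -3 = -6, A[2][1] + B[1][2] = -4 + -4 = -8, A[2][2] + B[2][2] = 8 + 0 = 8) = -8 (attained at k = 1)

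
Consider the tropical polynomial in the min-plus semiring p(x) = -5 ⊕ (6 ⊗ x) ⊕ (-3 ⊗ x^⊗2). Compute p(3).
p(3) = -5

A tropical monomial a ⊗ x^⊗i evaluates to a + i · x. Evaluating each term at x = 3:
  Term 0 contributes -5 + 0 · 3 = -5
  Term 1 contributes 6 + 1 · 3 = 9
  Term 2 contributes -3 + 2 · 3 = 3
p(3) = ⊕ of these = min[-5, 9, 3] = -5.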